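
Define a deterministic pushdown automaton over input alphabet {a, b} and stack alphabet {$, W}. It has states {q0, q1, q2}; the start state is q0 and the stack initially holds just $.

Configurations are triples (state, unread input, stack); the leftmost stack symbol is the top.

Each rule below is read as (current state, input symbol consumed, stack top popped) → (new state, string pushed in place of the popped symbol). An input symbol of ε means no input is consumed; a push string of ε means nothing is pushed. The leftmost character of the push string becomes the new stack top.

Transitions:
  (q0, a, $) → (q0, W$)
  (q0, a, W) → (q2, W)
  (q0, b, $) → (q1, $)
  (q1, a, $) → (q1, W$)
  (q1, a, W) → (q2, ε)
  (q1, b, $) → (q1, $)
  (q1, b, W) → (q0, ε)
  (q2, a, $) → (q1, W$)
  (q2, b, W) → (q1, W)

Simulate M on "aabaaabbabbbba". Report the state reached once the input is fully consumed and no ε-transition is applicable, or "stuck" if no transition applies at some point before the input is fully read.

stuck

(q0, aabaaabbabbbba, $) ⊢ (q0, abaaabbabbbba, W$) ⊢ (q2, baaabbabbbba, W$) ⊢ (q1, aaabbabbbba, W$) ⊢ (q2, aabbabbbba, $) ⊢ (q1, abbabbbba, W$) ⊢ (q2, bbabbbba, $)
No transition for (q2, b, top $); M blocks with input bbabbbba remaining.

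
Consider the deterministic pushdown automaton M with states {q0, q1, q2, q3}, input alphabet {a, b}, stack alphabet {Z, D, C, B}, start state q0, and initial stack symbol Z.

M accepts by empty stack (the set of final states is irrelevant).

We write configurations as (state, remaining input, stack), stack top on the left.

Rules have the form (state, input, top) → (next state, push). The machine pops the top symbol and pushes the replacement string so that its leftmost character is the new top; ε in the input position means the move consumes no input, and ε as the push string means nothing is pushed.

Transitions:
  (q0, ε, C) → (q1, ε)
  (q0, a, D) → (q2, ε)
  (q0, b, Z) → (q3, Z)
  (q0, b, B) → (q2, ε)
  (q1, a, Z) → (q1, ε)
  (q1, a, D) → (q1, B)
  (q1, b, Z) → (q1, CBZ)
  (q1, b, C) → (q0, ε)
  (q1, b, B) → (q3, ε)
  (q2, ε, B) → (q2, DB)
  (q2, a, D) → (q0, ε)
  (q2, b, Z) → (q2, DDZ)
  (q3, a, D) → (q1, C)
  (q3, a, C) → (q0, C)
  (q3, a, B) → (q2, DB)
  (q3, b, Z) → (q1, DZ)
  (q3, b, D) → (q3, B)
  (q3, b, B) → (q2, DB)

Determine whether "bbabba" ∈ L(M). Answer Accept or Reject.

Reject

(q0, bbabba, Z)
  read b, top Z: go to q3, push Z → (q3, babba, Z)
  read b, top Z: go to q1, push DZ → (q1, abba, DZ)
  read a, top D: go to q1, push B → (q1, bba, BZ)
  read b, top B: go to q3, push ε → (q3, ba, Z)
  read b, top Z: go to q1, push DZ → (q1, a, DZ)
  read a, top D: go to q1, push B → (q1, ε, BZ)
All input consumed; stack is BZ, not empty, and no further ε-move applies.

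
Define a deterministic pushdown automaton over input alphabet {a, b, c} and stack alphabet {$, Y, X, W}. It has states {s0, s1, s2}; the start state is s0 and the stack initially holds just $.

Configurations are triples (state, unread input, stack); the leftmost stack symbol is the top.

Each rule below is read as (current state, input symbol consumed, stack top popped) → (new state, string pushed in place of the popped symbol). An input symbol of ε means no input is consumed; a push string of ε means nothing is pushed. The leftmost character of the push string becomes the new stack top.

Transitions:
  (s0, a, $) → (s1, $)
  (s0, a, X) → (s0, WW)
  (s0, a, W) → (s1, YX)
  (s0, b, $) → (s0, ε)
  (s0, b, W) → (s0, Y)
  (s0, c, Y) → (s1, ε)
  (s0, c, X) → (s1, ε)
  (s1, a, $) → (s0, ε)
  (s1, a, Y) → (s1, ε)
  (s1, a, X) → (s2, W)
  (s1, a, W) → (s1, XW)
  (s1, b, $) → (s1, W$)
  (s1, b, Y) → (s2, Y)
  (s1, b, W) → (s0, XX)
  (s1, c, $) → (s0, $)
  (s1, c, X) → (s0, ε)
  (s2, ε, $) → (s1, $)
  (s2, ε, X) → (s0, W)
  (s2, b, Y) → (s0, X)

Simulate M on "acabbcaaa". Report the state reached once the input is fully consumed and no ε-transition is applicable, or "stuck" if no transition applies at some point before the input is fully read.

(s0, acabbcaaa, $)
  read a, top $: go to s1, push $ → (s1, cabbcaaa, $)
  read c, top $: go to s0, push $ → (s0, abbcaaa, $)
  read a, top $: go to s1, push $ → (s1, bbcaaa, $)
  read b, top $: go to s1, push W$ → (s1, bcaaa, W$)
  read b, top W: go to s0, push XX → (s0, caaa, XX$)
  read c, top X: go to s1, push ε → (s1, aaa, X$)
  read a, top X: go to s2, push W → (s2, aa, W$)
No transition for (s2, a, top W); M blocks with input aa remaining.

stuck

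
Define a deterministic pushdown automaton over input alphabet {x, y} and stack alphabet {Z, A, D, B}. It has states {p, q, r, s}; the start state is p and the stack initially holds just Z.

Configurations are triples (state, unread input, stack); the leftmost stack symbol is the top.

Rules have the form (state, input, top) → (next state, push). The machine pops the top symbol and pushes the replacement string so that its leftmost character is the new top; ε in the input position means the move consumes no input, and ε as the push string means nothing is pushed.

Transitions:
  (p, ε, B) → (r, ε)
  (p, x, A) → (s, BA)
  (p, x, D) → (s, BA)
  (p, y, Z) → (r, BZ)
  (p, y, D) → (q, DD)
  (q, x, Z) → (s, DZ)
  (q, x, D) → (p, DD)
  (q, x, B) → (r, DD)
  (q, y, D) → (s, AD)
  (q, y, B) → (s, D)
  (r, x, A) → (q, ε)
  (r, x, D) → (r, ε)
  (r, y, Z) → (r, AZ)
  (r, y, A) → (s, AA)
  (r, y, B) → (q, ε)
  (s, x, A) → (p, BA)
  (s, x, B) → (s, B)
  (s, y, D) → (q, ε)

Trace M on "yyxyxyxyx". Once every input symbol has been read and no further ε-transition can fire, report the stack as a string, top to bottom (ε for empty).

DZ

(p, yyxyxyxyx, Z)
  read y, top Z: go to r, push BZ → (r, yxyxyxyx, BZ)
  read y, top B: go to q, push ε → (q, xyxyxyx, Z)
  read x, top Z: go to s, push DZ → (s, yxyxyx, DZ)
  read y, top D: go to q, push ε → (q, xyxyx, Z)
  read x, top Z: go to s, push DZ → (s, yxyx, DZ)
  read y, top D: go to q, push ε → (q, xyx, Z)
  read x, top Z: go to s, push DZ → (s, yx, DZ)
  read y, top D: go to q, push ε → (q, x, Z)
  read x, top Z: go to s, push DZ → (s, ε, DZ)
All input consumed in state s with stack DZ.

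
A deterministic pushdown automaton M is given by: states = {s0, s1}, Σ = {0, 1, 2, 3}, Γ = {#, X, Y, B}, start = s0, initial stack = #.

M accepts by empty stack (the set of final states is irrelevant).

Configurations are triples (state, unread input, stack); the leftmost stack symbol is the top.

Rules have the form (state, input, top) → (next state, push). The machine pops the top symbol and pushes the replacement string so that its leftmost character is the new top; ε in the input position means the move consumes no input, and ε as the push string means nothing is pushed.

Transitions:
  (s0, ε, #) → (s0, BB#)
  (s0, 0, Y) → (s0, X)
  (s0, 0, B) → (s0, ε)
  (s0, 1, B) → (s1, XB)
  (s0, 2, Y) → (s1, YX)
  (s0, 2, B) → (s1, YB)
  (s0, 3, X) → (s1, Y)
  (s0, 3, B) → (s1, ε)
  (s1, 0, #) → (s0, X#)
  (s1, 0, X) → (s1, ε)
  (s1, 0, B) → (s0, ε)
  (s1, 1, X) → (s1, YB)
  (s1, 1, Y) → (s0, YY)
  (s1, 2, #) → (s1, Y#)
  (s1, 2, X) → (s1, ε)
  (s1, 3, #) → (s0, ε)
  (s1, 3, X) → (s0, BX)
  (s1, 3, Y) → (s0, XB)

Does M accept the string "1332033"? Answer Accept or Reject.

(s0, 1332033, #) ⊢ (s0, 1332033, BB#) ⊢ (s1, 332033, XBB#) ⊢ (s0, 32033, BXBB#) ⊢ (s1, 2033, XBB#) ⊢ (s1, 033, BB#) ⊢ (s0, 33, B#) ⊢ (s1, 3, #) ⊢ (s0, ε, ε)
All input consumed and the stack is empty.

Accept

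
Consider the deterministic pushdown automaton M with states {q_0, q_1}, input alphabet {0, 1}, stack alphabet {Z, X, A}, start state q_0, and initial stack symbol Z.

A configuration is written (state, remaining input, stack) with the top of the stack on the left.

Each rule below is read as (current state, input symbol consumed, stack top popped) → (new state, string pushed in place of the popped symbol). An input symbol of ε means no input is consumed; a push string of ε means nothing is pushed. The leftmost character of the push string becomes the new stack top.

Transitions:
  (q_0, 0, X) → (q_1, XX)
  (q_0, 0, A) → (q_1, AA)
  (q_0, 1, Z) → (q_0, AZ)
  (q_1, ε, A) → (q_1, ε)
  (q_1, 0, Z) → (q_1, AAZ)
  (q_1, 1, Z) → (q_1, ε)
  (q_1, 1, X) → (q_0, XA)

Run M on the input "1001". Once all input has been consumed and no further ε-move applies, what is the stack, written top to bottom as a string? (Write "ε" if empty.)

(q_0, 1001, Z)
  read 1, top Z: go to q_0, push AZ → (q_0, 001, AZ)
  read 0, top A: go to q_1, push AA → (q_1, 01, AAZ)
  ε-move, top A: go to q_1, push ε → (q_1, 01, AZ)
  ε-move, top A: go to q_1, push ε → (q_1, 01, Z)
  read 0, top Z: go to q_1, push AAZ → (q_1, 1, AAZ)
  ε-move, top A: go to q_1, push ε → (q_1, 1, AZ)
  ε-move, top A: go to q_1, push ε → (q_1, 1, Z)
  read 1, top Z: go to q_1, push ε → (q_1, ε, ε)
All input consumed in state q_1 with stack ε.

ε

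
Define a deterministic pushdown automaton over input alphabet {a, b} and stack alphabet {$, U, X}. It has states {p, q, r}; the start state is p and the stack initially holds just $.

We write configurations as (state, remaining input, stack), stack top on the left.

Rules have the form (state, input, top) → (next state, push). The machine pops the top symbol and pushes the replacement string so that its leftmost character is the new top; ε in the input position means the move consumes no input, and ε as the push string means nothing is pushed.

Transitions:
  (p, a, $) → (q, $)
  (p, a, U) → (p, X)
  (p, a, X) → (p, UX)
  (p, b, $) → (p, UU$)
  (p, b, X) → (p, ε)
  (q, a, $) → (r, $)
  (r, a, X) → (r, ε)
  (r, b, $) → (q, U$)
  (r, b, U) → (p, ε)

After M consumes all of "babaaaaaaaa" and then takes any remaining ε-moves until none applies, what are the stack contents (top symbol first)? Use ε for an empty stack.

(p, babaaaaaaaa, $)
  read b, top $: go to p, push UU$ → (p, abaaaaaaaa, UU$)
  read a, top U: go to p, push X → (p, baaaaaaaa, XU$)
  read b, top X: go to p, push ε → (p, aaaaaaaa, U$)
  read a, top U: go to p, push X → (p, aaaaaaa, X$)
  read a, top X: go to p, push UX → (p, aaaaaa, UX$)
  read a, top U: go to p, push X → (p, aaaaa, XX$)
  read a, top X: go to p, push UX → (p, aaaa, UXX$)
  read a, top U: go to p, push X → (p, aaa, XXX$)
  read a, top X: go to p, push UX → (p, aa, UXXX$)
  read a, top U: go to p, push X → (p, a, XXXX$)
  read a, top X: go to p, push UX → (p, ε, UXXXX$)
All input consumed in state p with stack UXXXX$.

UXXXX$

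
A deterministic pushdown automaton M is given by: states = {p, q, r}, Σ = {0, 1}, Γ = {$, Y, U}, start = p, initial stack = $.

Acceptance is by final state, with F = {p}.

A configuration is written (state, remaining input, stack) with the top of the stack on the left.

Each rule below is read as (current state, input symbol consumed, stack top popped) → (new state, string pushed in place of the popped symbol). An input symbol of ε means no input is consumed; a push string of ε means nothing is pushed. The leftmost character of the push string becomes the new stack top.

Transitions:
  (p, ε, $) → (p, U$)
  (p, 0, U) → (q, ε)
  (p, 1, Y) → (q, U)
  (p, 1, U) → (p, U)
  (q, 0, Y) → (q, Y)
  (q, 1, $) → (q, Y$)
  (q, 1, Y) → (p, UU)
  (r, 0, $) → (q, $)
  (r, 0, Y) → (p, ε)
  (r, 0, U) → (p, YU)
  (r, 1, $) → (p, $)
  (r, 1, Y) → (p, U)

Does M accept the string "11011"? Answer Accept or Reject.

Accept

(p, 11011, $) ⊢ (p, 11011, U$) ⊢ (p, 1011, U$) ⊢ (p, 011, U$) ⊢ (q, 11, $) ⊢ (q, 1, Y$) ⊢ (p, ε, UU$)
All input consumed; state p ∈ F.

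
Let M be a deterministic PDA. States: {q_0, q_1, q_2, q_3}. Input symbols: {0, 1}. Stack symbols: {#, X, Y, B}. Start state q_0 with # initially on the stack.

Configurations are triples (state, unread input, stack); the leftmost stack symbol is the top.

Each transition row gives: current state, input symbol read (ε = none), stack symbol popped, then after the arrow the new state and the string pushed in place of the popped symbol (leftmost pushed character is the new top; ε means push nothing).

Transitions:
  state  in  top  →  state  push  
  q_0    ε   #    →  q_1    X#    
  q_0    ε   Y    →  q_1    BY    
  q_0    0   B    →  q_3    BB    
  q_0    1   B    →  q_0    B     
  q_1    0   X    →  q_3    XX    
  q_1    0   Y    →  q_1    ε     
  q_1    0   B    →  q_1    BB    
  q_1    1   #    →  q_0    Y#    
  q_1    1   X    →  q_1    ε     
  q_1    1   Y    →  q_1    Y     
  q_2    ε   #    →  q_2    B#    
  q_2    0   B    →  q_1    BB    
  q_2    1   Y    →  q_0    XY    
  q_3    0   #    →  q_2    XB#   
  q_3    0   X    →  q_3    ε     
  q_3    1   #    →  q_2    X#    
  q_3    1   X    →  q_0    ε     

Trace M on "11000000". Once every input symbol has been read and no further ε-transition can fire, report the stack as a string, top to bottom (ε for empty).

(q_0, 11000000, #)
  ε-move, top #: go to q_1, push X# → (q_1, 11000000, X#)
  read 1, top X: go to q_1, push ε → (q_1, 1000000, #)
  read 1, top #: go to q_0, push Y# → (q_0, 000000, Y#)
  ε-move, top Y: go to q_1, push BY → (q_1, 000000, BY#)
  read 0, top B: go to q_1, push BB → (q_1, 00000, BBY#)
  read 0, top B: go to q_1, push BB → (q_1, 0000, BBBY#)
  read 0, top B: go to q_1, push BB → (q_1, 000, BBBBY#)
  read 0, top B: go to q_1, push BB → (q_1, 00, BBBBBY#)
  read 0, top B: go to q_1, push BB → (q_1, 0, BBBBBBY#)
  read 0, top B: go to q_1, push BB → (q_1, ε, BBBBBBBY#)
All input consumed in state q_1 with stack BBBBBBBY#.

BBBBBBBY#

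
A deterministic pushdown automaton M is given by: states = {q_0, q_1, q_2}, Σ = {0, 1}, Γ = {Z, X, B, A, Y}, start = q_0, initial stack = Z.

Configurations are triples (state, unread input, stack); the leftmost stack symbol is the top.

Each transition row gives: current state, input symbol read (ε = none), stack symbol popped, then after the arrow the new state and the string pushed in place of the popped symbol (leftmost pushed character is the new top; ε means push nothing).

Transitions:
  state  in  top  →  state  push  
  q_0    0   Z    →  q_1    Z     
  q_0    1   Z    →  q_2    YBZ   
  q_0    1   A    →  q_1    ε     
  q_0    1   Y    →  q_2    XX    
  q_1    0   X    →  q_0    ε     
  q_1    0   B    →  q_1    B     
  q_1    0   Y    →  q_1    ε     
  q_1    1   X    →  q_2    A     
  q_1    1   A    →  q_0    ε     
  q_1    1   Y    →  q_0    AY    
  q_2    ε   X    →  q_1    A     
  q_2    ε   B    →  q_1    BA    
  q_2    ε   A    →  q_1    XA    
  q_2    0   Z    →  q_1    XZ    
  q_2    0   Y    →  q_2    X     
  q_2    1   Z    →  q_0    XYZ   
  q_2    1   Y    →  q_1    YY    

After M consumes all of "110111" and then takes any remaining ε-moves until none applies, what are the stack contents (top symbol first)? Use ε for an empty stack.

AYBZ

(q_0, 110111, Z)
  read 1, top Z: go to q_2, push YBZ → (q_2, 10111, YBZ)
  read 1, top Y: go to q_1, push YY → (q_1, 0111, YYBZ)
  read 0, top Y: go to q_1, push ε → (q_1, 111, YBZ)
  read 1, top Y: go to q_0, push AY → (q_0, 11, AYBZ)
  read 1, top A: go to q_1, push ε → (q_1, 1, YBZ)
  read 1, top Y: go to q_0, push AY → (q_0, ε, AYBZ)
All input consumed in state q_0 with stack AYBZ.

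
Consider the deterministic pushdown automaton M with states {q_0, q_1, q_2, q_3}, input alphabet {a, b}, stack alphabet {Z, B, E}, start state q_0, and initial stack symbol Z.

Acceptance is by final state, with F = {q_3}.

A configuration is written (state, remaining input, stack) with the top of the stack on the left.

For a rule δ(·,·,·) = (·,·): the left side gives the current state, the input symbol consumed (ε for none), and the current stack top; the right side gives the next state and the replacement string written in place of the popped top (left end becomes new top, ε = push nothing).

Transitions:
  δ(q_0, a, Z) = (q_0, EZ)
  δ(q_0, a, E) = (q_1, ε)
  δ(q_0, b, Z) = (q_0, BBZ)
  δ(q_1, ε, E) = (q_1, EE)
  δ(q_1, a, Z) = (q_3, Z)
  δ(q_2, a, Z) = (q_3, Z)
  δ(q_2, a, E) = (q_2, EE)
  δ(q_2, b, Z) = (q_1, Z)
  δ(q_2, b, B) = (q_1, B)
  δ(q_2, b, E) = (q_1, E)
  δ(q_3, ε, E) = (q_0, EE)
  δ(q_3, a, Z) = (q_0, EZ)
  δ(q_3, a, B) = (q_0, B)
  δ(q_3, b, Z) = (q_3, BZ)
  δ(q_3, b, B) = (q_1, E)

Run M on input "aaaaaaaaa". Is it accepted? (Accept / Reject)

Accept

(q_0, aaaaaaaaa, Z) ⊢ (q_0, aaaaaaaa, EZ) ⊢ (q_1, aaaaaaa, Z) ⊢ (q_3, aaaaaa, Z) ⊢ (q_0, aaaaa, EZ) ⊢ (q_1, aaaa, Z) ⊢ (q_3, aaa, Z) ⊢ (q_0, aa, EZ) ⊢ (q_1, a, Z) ⊢ (q_3, ε, Z)
All input consumed; state q_3 ∈ F.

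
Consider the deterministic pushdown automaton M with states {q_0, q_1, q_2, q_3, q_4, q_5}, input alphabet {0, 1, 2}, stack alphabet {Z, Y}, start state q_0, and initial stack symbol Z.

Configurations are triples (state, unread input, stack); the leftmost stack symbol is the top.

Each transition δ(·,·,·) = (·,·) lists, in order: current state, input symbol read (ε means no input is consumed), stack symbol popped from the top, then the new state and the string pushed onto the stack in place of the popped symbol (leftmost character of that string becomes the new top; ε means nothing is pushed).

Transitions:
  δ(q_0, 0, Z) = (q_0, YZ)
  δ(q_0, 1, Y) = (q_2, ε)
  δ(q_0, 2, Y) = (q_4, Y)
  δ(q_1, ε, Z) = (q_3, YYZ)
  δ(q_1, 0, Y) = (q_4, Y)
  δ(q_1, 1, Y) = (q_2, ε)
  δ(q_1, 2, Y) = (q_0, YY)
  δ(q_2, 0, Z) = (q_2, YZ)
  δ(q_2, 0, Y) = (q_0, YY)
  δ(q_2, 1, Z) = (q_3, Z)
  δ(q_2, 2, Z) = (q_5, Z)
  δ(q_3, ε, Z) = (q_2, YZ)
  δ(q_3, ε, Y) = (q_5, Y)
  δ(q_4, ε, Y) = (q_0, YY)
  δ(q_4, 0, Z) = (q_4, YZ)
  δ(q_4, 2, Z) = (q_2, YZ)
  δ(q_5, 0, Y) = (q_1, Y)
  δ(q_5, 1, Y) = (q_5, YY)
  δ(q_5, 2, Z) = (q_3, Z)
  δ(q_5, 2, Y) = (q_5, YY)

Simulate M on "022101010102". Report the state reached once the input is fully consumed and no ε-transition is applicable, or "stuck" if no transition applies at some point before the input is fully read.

(q_0, 022101010102, Z) ⊢ (q_0, 22101010102, YZ) ⊢ (q_4, 2101010102, YZ) ⊢ (q_0, 2101010102, YYZ) ⊢ (q_4, 101010102, YYZ) ⊢ (q_0, 101010102, YYYZ) ⊢ (q_2, 01010102, YYZ) ⊢ (q_0, 1010102, YYYZ) ⊢ (q_2, 010102, YYZ) ⊢ (q_0, 10102, YYYZ) ⊢ (q_2, 0102, YYZ) ⊢ (q_0, 102, YYYZ) ⊢ (q_2, 02, YYZ) ⊢ (q_0, 2, YYYZ) ⊢ (q_4, ε, YYYZ) ⊢ (q_0, ε, YYYYZ)
All input consumed; M is in state q_0.

q_0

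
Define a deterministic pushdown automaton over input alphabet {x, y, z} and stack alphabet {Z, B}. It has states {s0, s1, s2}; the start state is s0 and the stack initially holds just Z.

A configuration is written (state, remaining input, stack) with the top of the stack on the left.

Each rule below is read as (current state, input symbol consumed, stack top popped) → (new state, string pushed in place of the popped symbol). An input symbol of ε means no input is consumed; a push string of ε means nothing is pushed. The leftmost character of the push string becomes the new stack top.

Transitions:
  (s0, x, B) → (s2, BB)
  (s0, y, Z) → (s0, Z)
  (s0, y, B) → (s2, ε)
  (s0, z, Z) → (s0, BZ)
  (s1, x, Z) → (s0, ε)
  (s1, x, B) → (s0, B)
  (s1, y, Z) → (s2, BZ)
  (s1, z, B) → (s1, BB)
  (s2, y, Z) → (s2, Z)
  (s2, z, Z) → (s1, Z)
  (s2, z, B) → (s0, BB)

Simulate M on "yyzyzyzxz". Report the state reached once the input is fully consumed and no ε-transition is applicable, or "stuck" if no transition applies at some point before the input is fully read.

s0

(s0, yyzyzyzxz, Z)
  read y, top Z: go to s0, push Z → (s0, yzyzyzxz, Z)
  read y, top Z: go to s0, push Z → (s0, zyzyzxz, Z)
  read z, top Z: go to s0, push BZ → (s0, yzyzxz, BZ)
  read y, top B: go to s2, push ε → (s2, zyzxz, Z)
  read z, top Z: go to s1, push Z → (s1, yzxz, Z)
  read y, top Z: go to s2, push BZ → (s2, zxz, BZ)
  read z, top B: go to s0, push BB → (s0, xz, BBZ)
  read x, top B: go to s2, push BB → (s2, z, BBBZ)
  read z, top B: go to s0, push BB → (s0, ε, BBBBZ)
All input consumed; M is in state s0.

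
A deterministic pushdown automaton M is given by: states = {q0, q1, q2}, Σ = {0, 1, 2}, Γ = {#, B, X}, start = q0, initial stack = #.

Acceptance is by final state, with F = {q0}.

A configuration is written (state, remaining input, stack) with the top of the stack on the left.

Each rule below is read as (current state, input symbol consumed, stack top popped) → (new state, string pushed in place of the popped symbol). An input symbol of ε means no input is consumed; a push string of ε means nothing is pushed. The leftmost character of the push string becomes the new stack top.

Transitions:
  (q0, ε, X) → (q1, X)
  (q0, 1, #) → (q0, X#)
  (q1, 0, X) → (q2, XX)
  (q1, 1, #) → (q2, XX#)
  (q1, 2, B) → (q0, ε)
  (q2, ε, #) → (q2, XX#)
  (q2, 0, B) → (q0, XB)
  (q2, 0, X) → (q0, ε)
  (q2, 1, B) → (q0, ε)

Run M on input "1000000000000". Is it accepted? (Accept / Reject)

Accept

(q0, 1000000000000, #)
  read 1, top #: go to q0, push X# → (q0, 000000000000, X#)
  ε-move, top X: go to q1, push X → (q1, 000000000000, X#)
  read 0, top X: go to q2, push XX → (q2, 00000000000, XX#)
  read 0, top X: go to q0, push ε → (q0, 0000000000, X#)
  ε-move, top X: go to q1, push X → (q1, 0000000000, X#)
  read 0, top X: go to q2, push XX → (q2, 000000000, XX#)
  read 0, top X: go to q0, push ε → (q0, 00000000, X#)
  ε-move, top X: go to q1, push X → (q1, 00000000, X#)
  read 0, top X: go to q2, push XX → (q2, 0000000, XX#)
  read 0, top X: go to q0, push ε → (q0, 000000, X#)
  ε-move, top X: go to q1, push X → (q1, 000000, X#)
  read 0, top X: go to q2, push XX → (q2, 00000, XX#)
  read 0, top X: go to q0, push ε → (q0, 0000, X#)
  ε-move, top X: go to q1, push X → (q1, 0000, X#)
  read 0, top X: go to q2, push XX → (q2, 000, XX#)
  read 0, top X: go to q0, push ε → (q0, 00, X#)
  ε-move, top X: go to q1, push X → (q1, 00, X#)
  read 0, top X: go to q2, push XX → (q2, 0, XX#)
  read 0, top X: go to q0, push ε → (q0, ε, X#)
All input consumed; state q0 ∈ F.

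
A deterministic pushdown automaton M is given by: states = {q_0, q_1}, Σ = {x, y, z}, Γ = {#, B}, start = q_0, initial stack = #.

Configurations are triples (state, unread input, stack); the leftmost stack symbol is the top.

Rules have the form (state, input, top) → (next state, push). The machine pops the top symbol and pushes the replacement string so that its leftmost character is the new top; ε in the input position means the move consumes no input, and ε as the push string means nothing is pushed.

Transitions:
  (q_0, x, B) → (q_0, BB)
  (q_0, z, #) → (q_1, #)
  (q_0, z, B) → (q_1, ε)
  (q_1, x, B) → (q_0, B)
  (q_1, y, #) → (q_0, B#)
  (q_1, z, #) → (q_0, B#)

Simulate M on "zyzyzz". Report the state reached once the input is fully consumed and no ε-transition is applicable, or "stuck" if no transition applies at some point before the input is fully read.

(q_0, zyzyzz, #)
  read z, top #: go to q_1, push # → (q_1, yzyzz, #)
  read y, top #: go to q_0, push B# → (q_0, zyzz, B#)
  read z, top B: go to q_1, push ε → (q_1, yzz, #)
  read y, top #: go to q_0, push B# → (q_0, zz, B#)
  read z, top B: go to q_1, push ε → (q_1, z, #)
  read z, top #: go to q_0, push B# → (q_0, ε, B#)
All input consumed; M is in state q_0.

q_0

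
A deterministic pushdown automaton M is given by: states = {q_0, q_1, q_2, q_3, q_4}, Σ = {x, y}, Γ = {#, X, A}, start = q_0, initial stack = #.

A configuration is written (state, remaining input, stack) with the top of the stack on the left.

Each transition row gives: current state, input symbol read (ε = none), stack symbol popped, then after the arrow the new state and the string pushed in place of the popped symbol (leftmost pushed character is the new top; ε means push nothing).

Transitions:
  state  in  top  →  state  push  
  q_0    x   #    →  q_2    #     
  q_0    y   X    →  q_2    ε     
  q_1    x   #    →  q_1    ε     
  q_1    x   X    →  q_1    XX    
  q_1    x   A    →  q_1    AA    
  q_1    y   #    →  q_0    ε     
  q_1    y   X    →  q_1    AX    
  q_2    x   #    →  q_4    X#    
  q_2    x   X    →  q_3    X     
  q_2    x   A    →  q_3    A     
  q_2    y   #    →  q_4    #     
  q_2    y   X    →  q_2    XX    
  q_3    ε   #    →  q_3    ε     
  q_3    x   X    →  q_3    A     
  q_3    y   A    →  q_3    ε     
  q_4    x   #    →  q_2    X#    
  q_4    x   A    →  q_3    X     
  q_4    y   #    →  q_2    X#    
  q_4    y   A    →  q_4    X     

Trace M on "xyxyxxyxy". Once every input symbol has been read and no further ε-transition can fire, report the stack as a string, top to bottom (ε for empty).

ε

(q_0, xyxyxxyxy, #) ⊢ (q_2, yxyxxyxy, #) ⊢ (q_4, xyxxyxy, #) ⊢ (q_2, yxxyxy, X#) ⊢ (q_2, xxyxy, XX#) ⊢ (q_3, xyxy, XX#) ⊢ (q_3, yxy, AX#) ⊢ (q_3, xy, X#) ⊢ (q_3, y, A#) ⊢ (q_3, ε, #) ⊢ (q_3, ε, ε)
All input consumed in state q_3 with stack ε.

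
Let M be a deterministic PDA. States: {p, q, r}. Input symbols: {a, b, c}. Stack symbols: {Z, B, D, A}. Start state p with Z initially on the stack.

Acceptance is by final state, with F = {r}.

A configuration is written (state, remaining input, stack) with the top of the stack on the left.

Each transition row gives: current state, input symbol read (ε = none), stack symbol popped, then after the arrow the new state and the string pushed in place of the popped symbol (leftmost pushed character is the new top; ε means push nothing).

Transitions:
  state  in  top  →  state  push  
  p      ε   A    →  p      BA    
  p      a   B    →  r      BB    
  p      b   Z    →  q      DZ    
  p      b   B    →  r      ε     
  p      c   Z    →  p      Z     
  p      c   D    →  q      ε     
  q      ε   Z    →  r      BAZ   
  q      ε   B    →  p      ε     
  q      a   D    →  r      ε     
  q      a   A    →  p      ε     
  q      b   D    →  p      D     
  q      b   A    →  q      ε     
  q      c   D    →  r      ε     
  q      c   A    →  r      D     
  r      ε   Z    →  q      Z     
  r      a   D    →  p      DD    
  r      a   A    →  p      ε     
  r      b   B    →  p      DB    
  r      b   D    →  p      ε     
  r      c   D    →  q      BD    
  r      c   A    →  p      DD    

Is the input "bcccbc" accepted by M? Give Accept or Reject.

Reject

(p, bcccbc, Z) ⊢ (q, cccbc, DZ) ⊢ (r, ccbc, Z) ⊢ (q, ccbc, Z) ⊢ (r, ccbc, BAZ)
No transition applies at (r, ccbc, BAZ); input not fully consumed.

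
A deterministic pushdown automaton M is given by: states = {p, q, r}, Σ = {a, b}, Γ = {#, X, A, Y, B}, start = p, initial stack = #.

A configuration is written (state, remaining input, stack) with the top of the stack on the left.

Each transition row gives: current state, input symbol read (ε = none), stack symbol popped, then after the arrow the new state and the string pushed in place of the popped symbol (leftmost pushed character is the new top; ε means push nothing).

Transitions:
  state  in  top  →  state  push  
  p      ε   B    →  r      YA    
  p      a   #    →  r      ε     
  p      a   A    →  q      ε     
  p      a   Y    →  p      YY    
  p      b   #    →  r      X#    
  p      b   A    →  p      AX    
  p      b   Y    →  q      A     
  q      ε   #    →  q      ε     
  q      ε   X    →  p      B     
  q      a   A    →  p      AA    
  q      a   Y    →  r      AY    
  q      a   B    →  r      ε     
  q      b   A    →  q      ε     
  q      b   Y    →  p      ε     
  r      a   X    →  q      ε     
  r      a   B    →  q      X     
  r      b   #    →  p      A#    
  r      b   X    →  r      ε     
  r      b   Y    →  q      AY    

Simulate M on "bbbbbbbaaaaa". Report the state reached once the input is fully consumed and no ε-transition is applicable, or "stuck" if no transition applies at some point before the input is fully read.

(p, bbbbbbbaaaaa, #)
  read b, top #: go to r, push X# → (r, bbbbbbaaaaa, X#)
  read b, top X: go to r, push ε → (r, bbbbbaaaaa, #)
  read b, top #: go to p, push A# → (p, bbbbaaaaa, A#)
  read b, top A: go to p, push AX → (p, bbbaaaaa, AX#)
  read b, top A: go to p, push AX → (p, bbaaaaa, AXX#)
  read b, top A: go to p, push AX → (p, baaaaa, AXXX#)
  read b, top A: go to p, push AX → (p, aaaaa, AXXXX#)
  read a, top A: go to q, push ε → (q, aaaa, XXXX#)
  ε-move, top X: go to p, push B → (p, aaaa, BXXX#)
  ε-move, top B: go to r, push YA → (r, aaaa, YAXXX#)
No transition for (r, a, top Y); M blocks with input aaaa remaining.

stuck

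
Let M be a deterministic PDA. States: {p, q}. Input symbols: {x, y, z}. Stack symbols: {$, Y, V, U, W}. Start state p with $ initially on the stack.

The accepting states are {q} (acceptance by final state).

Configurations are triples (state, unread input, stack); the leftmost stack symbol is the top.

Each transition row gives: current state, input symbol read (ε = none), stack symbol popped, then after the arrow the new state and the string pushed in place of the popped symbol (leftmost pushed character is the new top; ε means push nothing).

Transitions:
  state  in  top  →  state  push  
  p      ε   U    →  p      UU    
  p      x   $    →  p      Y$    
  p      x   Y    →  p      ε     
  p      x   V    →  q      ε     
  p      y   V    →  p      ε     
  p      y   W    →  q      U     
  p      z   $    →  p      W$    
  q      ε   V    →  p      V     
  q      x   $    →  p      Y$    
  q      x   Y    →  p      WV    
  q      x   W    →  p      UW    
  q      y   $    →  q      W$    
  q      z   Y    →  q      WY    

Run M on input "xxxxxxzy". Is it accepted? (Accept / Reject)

(p, xxxxxxzy, $)
  read x, top $: go to p, push Y$ → (p, xxxxxzy, Y$)
  read x, top Y: go to p, push ε → (p, xxxxzy, $)
  read x, top $: go to p, push Y$ → (p, xxxzy, Y$)
  read x, top Y: go to p, push ε → (p, xxzy, $)
  read x, top $: go to p, push Y$ → (p, xzy, Y$)
  read x, top Y: go to p, push ε → (p, zy, $)
  read z, top $: go to p, push W$ → (p, y, W$)
  read y, top W: go to q, push U → (q, ε, U$)
All input consumed; state q ∈ F.

Accept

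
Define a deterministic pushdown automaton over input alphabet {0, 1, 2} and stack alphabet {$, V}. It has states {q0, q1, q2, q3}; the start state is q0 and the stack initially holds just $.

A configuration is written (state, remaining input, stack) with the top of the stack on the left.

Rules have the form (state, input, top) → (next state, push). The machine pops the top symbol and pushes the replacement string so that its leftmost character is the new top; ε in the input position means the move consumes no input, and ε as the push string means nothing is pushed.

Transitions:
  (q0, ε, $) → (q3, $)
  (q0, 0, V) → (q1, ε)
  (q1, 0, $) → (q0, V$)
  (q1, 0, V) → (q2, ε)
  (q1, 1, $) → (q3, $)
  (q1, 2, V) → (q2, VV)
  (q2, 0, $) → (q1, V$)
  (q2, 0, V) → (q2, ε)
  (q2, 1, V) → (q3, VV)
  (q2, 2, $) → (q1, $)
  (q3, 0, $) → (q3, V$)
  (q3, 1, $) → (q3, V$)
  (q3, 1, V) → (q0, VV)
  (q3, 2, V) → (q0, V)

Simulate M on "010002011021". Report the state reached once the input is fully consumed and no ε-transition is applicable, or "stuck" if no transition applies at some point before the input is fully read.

q3

(q0, 010002011021, $)
  ε-move, top $: go to q3, push $ → (q3, 010002011021, $)
  read 0, top $: go to q3, push V$ → (q3, 10002011021, V$)
  read 1, top V: go to q0, push VV → (q0, 0002011021, VV$)
  read 0, top V: go to q1, push ε → (q1, 002011021, V$)
  read 0, top V: go to q2, push ε → (q2, 02011021, $)
  read 0, top $: go to q1, push V$ → (q1, 2011021, V$)
  read 2, top V: go to q2, push VV → (q2, 011021, VV$)
  read 0, top V: go to q2, push ε → (q2, 11021, V$)
  read 1, top V: go to q3, push VV → (q3, 1021, VV$)
  read 1, top V: go to q0, push VV → (q0, 021, VVV$)
  read 0, top V: go to q1, push ε → (q1, 21, VV$)
  read 2, top V: go to q2, push VV → (q2, 1, VVV$)
  read 1, top V: go to q3, push VV → (q3, ε, VVVV$)
All input consumed; M is in state q3.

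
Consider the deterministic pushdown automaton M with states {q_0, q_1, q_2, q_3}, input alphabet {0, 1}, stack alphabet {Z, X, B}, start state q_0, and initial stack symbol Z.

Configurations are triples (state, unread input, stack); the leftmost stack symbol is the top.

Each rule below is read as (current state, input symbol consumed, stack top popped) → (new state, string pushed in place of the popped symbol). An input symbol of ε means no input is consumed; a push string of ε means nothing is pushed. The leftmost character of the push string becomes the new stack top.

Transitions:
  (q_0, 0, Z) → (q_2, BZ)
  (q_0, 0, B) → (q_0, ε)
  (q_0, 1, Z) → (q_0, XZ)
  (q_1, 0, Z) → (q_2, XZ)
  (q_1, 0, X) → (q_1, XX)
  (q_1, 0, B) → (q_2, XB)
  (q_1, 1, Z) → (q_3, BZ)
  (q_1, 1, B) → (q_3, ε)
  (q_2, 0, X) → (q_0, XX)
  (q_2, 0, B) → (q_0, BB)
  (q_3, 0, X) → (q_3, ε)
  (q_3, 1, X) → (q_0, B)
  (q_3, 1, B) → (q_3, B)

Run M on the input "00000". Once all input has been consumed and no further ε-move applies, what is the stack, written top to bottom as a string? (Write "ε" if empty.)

(q_0, 00000, Z)
  read 0, top Z: go to q_2, push BZ → (q_2, 0000, BZ)
  read 0, top B: go to q_0, push BB → (q_0, 000, BBZ)
  read 0, top B: go to q_0, push ε → (q_0, 00, BZ)
  read 0, top B: go to q_0, push ε → (q_0, 0, Z)
  read 0, top Z: go to q_2, push BZ → (q_2, ε, BZ)
All input consumed in state q_2 with stack BZ.

BZ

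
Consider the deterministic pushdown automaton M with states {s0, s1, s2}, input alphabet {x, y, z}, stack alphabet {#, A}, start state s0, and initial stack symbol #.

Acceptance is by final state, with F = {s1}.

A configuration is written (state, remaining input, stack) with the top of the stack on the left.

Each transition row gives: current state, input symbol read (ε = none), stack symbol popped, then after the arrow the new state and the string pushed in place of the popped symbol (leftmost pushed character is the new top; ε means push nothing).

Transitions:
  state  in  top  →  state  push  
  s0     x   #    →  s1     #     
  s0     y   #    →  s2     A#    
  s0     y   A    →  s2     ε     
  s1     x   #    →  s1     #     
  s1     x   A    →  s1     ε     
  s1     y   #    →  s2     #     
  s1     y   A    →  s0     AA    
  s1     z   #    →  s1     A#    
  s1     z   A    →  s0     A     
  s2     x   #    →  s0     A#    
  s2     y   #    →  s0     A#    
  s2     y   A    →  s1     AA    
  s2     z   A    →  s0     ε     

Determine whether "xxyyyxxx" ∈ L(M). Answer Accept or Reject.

Reject

(s0, xxyyyxxx, #)
  read x, top #: go to s1, push # → (s1, xyyyxxx, #)
  read x, top #: go to s1, push # → (s1, yyyxxx, #)
  read y, top #: go to s2, push # → (s2, yyxxx, #)
  read y, top #: go to s0, push A# → (s0, yxxx, A#)
  read y, top A: go to s2, push ε → (s2, xxx, #)
  read x, top #: go to s0, push A# → (s0, xx, A#)
No transition applies at (s0, xx, A#); input not fully consumed.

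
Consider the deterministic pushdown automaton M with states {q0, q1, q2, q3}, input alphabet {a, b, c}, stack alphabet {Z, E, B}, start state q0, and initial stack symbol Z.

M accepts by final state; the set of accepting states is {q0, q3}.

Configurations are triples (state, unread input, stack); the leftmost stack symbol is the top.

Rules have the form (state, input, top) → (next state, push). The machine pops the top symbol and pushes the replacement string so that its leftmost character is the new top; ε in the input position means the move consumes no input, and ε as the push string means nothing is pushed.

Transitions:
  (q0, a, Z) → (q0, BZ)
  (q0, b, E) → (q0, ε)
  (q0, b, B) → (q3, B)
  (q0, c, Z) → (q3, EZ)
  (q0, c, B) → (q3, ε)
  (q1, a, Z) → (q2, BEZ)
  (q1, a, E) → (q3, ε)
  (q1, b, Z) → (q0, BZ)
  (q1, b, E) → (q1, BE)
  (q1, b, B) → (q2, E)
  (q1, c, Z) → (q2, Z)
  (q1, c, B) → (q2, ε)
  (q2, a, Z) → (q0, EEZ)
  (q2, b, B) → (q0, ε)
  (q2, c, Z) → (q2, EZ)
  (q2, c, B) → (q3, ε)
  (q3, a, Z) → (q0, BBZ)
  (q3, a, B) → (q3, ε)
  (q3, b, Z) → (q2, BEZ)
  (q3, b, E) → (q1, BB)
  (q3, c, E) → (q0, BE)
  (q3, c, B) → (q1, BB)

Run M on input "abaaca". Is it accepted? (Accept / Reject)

Accept

(q0, abaaca, Z)
  read a, top Z: go to q0, push BZ → (q0, baaca, BZ)
  read b, top B: go to q3, push B → (q3, aaca, BZ)
  read a, top B: go to q3, push ε → (q3, aca, Z)
  read a, top Z: go to q0, push BBZ → (q0, ca, BBZ)
  read c, top B: go to q3, push ε → (q3, a, BZ)
  read a, top B: go to q3, push ε → (q3, ε, Z)
All input consumed; state q3 ∈ F.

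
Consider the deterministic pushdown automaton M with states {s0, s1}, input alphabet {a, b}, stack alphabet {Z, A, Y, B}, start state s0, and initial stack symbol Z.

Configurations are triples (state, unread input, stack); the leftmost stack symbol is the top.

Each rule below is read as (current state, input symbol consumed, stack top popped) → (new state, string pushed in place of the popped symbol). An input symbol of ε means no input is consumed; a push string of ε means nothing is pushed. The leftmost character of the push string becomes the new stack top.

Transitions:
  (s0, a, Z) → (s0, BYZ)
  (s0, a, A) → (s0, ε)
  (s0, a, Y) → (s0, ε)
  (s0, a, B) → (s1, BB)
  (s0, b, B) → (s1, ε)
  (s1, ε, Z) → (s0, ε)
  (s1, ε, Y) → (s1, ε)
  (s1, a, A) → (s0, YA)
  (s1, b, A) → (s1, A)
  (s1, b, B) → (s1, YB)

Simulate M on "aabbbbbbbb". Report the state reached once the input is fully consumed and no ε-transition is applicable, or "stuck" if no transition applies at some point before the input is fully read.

(s0, aabbbbbbbb, Z)
  read a, top Z: go to s0, push BYZ → (s0, abbbbbbbb, BYZ)
  read a, top B: go to s1, push BB → (s1, bbbbbbbb, BBYZ)
  read b, top B: go to s1, push YB → (s1, bbbbbbb, YBBYZ)
  ε-move, top Y: go to s1, push ε → (s1, bbbbbbb, BBYZ)
  read b, top B: go to s1, push YB → (s1, bbbbbb, YBBYZ)
  ε-move, top Y: go to s1, push ε → (s1, bbbbbb, BBYZ)
  read b, top B: go to s1, push YB → (s1, bbbbb, YBBYZ)
  ε-move, top Y: go to s1, push ε → (s1, bbbbb, BBYZ)
  read b, top B: go to s1, push YB → (s1, bbbb, YBBYZ)
  ε-move, top Y: go to s1, push ε → (s1, bbbb, BBYZ)
  read b, top B: go to s1, push YB → (s1, bbb, YBBYZ)
  ε-move, top Y: go to s1, push ε → (s1, bbb, BBYZ)
  read b, top B: go to s1, push YB → (s1, bb, YBBYZ)
  ε-move, top Y: go to s1, push ε → (s1, bb, BBYZ)
  read b, top B: go to s1, push YB → (s1, b, YBBYZ)
  ε-move, top Y: go to s1, push ε → (s1, b, BBYZ)
  read b, top B: go to s1, push YB → (s1, ε, YBBYZ)
  ε-move, top Y: go to s1, push ε → (s1, ε, BBYZ)
All input consumed; M is in state s1.

s1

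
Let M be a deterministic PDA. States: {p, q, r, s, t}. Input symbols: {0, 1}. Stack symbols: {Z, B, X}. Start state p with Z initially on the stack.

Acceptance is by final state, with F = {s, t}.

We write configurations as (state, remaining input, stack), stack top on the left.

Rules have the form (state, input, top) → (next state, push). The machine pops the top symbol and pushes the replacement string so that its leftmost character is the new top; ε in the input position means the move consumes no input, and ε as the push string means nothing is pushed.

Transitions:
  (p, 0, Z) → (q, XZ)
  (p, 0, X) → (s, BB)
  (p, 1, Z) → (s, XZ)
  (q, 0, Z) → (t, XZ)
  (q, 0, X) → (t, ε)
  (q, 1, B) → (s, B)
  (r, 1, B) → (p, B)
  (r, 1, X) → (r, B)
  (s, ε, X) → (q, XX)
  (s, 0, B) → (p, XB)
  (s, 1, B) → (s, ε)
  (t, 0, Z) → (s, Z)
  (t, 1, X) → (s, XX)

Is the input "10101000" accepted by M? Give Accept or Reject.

(p, 10101000, Z) ⊢ (s, 0101000, XZ) ⊢ (q, 0101000, XXZ) ⊢ (t, 101000, XZ) ⊢ (s, 01000, XXZ) ⊢ (q, 01000, XXXZ) ⊢ (t, 1000, XXZ) ⊢ (s, 000, XXXZ) ⊢ (q, 000, XXXXZ) ⊢ (t, 00, XXXZ)
No transition applies at (t, 00, XXXZ); input not fully consumed.

Reject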